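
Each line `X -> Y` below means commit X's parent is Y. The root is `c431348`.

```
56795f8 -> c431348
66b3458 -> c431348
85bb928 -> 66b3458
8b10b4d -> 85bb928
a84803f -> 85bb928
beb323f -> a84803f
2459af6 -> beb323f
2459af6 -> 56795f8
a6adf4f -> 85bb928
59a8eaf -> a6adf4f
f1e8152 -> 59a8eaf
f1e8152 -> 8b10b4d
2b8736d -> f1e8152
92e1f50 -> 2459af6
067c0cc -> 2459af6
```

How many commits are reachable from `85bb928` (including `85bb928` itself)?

Walking parent pointers from 85bb928: reachable set = {66b3458, 85bb928, c431348}.
That is 3 commits.

3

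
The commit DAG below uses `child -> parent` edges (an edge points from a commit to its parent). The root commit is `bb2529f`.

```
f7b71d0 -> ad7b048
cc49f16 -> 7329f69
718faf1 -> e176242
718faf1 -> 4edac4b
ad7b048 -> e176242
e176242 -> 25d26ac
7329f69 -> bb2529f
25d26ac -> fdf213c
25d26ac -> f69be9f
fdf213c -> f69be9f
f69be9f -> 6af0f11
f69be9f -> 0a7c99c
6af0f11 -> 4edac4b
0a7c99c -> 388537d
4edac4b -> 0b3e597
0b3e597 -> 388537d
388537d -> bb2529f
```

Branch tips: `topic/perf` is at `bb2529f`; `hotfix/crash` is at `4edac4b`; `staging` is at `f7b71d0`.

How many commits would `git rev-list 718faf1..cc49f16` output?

2

Reachable from cc49f16: {7329f69, bb2529f, cc49f16}.
Reachable from 718faf1: {0a7c99c, 0b3e597, 25d26ac, 388537d, 4edac4b, 6af0f11, 718faf1, bb2529f, e176242, f69be9f, fdf213c}.
In cc49f16's history but not 718faf1's: {7329f69, cc49f16} — 2 commits.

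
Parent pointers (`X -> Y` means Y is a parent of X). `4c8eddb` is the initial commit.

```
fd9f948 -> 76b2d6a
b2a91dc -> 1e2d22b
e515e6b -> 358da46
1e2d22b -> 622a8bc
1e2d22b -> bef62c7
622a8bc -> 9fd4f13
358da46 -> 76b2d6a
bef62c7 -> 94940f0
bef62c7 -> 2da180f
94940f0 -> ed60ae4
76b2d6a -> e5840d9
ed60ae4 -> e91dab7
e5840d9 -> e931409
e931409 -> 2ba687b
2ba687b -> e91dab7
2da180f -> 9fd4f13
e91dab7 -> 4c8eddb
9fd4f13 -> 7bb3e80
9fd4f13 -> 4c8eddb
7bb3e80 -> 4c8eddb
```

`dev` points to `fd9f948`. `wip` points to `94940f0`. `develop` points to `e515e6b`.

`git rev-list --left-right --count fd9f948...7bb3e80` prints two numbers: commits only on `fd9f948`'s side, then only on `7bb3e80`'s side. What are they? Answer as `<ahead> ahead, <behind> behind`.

6 ahead, 1 behind

Reachable from fd9f948: {2ba687b, 4c8eddb, 76b2d6a, e5840d9, e91dab7, e931409, fd9f948}.
Reachable from 7bb3e80: {4c8eddb, 7bb3e80}.
Only in fd9f948's history (ahead): {2ba687b, 76b2d6a, e5840d9, e91dab7, e931409, fd9f948} — 6.
Only in 7bb3e80's history (behind): {7bb3e80} — 1.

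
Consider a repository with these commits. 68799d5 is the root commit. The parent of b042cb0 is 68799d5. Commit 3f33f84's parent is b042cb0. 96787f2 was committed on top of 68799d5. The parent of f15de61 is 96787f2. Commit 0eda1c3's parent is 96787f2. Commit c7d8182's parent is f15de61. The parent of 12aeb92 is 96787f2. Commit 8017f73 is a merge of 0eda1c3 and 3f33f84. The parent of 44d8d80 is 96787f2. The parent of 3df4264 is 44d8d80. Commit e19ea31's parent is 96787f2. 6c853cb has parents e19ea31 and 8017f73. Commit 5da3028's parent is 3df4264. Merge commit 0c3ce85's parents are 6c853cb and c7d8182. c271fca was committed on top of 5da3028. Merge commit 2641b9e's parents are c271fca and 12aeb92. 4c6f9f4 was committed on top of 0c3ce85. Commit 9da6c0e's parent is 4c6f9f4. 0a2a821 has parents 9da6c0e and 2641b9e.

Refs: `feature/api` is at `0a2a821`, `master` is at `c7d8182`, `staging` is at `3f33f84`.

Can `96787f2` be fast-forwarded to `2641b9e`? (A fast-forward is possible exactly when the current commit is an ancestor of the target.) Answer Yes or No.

Yes

A fast-forward from 96787f2 to 2641b9e is possible iff 96787f2 is an ancestor of 2641b9e.
Ancestors of 2641b9e: {12aeb92, 2641b9e, 3df4264, 44d8d80, 5da3028, 68799d5, 96787f2, c271fca}.
96787f2 is among them, so fast-forward is possible.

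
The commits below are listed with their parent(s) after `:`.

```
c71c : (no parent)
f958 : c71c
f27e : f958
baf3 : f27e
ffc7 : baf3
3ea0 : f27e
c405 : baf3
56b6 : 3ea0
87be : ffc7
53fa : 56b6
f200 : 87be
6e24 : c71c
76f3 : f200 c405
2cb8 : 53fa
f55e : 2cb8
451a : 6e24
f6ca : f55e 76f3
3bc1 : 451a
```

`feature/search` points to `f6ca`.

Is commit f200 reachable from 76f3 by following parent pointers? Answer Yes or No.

Ancestors of 76f3 (commits reachable by following parents): {76f3, 87be, baf3, c405, c71c, f200, f27e, f958, ffc7}.
f200 is in that set, so it is an ancestor of 76f3.

Yes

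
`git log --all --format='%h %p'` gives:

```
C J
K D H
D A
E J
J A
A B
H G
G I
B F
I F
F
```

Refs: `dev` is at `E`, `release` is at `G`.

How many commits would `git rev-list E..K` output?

5

Reachable from K: {A, B, D, F, G, H, I, K}.
Reachable from E: {A, B, E, F, J}.
In K's history but not E's: {D, G, H, I, K} — 5 commits.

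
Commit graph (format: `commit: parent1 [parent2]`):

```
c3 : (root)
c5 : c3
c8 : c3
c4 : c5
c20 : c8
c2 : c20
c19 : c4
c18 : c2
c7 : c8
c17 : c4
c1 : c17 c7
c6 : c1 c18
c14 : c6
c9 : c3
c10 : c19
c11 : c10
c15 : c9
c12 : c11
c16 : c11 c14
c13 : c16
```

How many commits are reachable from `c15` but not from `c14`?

Reachable from c15: {c15, c3, c9}.
Reachable from c14: {c1, c14, c17, c18, c2, c20, c3, c4, c5, c6, c7, c8}.
In c15's history but not c14's: {c15, c9} — 2 commits.

2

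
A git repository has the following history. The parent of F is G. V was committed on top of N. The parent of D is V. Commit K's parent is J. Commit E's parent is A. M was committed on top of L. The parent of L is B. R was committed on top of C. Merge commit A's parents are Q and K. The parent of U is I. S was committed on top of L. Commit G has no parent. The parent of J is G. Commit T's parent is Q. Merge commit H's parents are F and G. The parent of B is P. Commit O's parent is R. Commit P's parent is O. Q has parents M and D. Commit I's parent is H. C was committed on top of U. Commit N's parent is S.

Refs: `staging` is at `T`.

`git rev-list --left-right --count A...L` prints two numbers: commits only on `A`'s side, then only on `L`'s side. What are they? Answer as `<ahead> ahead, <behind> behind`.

Reachable from A: {A, B, C, D, F, G, H, I, J, K, L, M, N, O, P, Q, R, S, U, V}.
Reachable from L: {B, C, F, G, H, I, L, O, P, R, U}.
Only in A's history (ahead): {A, D, J, K, M, N, Q, S, V} — 9.
Only in L's history (behind): {} — 0.

9 ahead, 0 behind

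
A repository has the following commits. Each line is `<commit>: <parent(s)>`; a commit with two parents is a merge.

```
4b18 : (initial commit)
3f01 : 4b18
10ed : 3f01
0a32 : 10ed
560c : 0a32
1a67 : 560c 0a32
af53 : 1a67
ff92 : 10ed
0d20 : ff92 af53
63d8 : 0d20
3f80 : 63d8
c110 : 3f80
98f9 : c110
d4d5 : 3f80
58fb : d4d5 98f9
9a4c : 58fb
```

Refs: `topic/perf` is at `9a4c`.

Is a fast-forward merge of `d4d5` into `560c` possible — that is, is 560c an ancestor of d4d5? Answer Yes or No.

A fast-forward from 560c to d4d5 is possible iff 560c is an ancestor of d4d5.
Ancestors of d4d5: {0a32, 0d20, 10ed, 1a67, 3f01, 3f80, 4b18, 560c, 63d8, af53, d4d5, ff92}.
560c is among them, so fast-forward is possible.

Yes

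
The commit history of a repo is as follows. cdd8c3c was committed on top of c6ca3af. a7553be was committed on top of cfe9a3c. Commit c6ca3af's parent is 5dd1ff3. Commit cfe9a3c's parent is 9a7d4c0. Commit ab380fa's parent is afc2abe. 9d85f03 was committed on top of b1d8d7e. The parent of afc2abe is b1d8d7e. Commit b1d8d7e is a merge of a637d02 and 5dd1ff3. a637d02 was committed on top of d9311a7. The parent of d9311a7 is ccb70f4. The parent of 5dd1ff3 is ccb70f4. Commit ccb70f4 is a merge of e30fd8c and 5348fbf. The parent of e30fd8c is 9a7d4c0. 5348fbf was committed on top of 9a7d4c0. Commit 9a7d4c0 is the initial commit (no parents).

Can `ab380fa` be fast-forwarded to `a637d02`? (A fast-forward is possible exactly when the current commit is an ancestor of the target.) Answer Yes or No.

A fast-forward from ab380fa to a637d02 is possible iff ab380fa is an ancestor of a637d02.
Ancestors of a637d02: {5348fbf, 9a7d4c0, a637d02, ccb70f4, d9311a7, e30fd8c}.
ab380fa is not among them, so fast-forward is not possible.

No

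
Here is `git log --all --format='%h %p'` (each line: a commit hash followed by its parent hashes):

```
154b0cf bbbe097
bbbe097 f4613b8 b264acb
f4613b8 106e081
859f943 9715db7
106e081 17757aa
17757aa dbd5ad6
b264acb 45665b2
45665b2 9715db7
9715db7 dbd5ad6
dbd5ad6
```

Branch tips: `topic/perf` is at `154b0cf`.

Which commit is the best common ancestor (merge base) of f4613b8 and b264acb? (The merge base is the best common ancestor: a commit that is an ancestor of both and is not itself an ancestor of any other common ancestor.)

dbd5ad6

Ancestors of f4613b8: {106e081, 17757aa, dbd5ad6, f4613b8}.
Ancestors of b264acb: {45665b2, 9715db7, b264acb, dbd5ad6}.
Common ancestors: {dbd5ad6}.
The only common ancestor is dbd5ad6, so it is the merge base.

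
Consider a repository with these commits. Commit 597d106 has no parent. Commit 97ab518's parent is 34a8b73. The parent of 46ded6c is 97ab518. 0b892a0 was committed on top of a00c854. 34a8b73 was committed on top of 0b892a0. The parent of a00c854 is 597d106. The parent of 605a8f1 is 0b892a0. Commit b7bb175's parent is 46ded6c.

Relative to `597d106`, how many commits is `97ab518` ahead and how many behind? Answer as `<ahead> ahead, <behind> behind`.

4 ahead, 0 behind

Reachable from 97ab518: {0b892a0, 34a8b73, 597d106, 97ab518, a00c854}.
Reachable from 597d106: {597d106}.
Only in 97ab518's history (ahead): {0b892a0, 34a8b73, 97ab518, a00c854} — 4.
Only in 597d106's history (behind): {} — 0.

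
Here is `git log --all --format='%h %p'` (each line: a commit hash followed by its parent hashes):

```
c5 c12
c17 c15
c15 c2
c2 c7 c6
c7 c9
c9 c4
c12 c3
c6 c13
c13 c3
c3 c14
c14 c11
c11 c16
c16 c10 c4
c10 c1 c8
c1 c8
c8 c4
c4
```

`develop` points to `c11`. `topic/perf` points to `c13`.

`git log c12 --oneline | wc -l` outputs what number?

9

Walking parent pointers from c12: reachable set = {c1, c10, c11, c12, c14, c16, c3, c4, c8}.
That is 9 commits.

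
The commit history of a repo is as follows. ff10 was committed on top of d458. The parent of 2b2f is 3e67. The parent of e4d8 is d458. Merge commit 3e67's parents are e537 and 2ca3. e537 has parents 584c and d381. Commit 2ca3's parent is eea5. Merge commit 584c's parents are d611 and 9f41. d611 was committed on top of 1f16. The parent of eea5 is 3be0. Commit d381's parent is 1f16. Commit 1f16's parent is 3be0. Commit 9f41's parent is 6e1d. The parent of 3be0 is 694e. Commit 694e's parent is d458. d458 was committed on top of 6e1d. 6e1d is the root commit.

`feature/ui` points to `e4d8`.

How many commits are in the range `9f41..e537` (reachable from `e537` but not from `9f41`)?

Reachable from e537: {1f16, 3be0, 584c, 694e, 6e1d, 9f41, d381, d458, d611, e537}.
Reachable from 9f41: {6e1d, 9f41}.
In e537's history but not 9f41's: {1f16, 3be0, 584c, 694e, d381, d458, d611, e537} — 8 commits.

8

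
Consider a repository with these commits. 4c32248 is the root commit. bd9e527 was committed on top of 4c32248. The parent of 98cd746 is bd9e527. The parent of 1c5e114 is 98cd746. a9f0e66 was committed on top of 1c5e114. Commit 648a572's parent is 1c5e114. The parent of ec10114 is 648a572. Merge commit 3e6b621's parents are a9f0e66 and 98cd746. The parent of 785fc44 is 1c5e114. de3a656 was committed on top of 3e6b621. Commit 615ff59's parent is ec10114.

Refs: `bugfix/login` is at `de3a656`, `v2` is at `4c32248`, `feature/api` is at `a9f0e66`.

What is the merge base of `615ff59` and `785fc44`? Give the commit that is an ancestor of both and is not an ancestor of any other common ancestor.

Ancestors of 615ff59: {1c5e114, 4c32248, 615ff59, 648a572, 98cd746, bd9e527, ec10114}.
Ancestors of 785fc44: {1c5e114, 4c32248, 785fc44, 98cd746, bd9e527}.
Common ancestors: {1c5e114, 4c32248, 98cd746, bd9e527}.
Among these, 1c5e114 is not an ancestor of any other common ancestor — it is the merge base.

1c5e114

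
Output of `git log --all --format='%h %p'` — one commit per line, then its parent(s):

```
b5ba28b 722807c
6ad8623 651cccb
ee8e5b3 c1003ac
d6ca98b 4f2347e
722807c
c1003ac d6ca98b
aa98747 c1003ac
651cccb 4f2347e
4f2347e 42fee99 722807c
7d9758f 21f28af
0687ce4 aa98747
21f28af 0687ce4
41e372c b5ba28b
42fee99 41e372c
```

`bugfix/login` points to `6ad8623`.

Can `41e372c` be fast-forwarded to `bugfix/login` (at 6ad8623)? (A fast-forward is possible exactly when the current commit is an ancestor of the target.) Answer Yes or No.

Yes

A fast-forward from 41e372c to 6ad8623 is possible iff 41e372c is an ancestor of 6ad8623.
Ancestors of 6ad8623: {41e372c, 42fee99, 4f2347e, 651cccb, 6ad8623, 722807c, b5ba28b}.
41e372c is among them, so fast-forward is possible.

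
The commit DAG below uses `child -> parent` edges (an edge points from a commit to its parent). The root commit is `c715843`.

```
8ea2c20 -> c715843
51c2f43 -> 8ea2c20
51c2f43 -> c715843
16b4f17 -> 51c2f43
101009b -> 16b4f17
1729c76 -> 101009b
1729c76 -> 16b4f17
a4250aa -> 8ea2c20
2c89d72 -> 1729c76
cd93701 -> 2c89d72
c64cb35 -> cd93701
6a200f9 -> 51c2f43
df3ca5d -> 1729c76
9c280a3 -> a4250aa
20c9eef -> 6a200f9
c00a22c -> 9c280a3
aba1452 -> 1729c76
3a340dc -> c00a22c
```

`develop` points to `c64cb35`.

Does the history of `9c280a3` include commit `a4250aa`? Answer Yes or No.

Ancestors of 9c280a3 (commits reachable by following parents): {8ea2c20, 9c280a3, a4250aa, c715843}.
a4250aa is in that set, so it is an ancestor of 9c280a3.

Yes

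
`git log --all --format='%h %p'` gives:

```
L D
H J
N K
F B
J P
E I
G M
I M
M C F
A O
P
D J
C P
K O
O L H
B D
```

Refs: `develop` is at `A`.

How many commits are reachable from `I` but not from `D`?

5

Reachable from I: {B, C, D, F, I, J, M, P}.
Reachable from D: {D, J, P}.
In I's history but not D's: {B, C, F, I, M} — 5 commits.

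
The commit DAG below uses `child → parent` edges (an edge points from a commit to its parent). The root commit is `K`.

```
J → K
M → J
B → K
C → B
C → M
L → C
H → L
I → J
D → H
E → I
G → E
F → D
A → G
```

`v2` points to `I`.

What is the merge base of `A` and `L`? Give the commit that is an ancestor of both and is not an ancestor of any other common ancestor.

J

Ancestors of A: {A, E, G, I, J, K}.
Ancestors of L: {B, C, J, K, L, M}.
Common ancestors: {J, K}.
Among these, J is not an ancestor of any other common ancestor — it is the merge base.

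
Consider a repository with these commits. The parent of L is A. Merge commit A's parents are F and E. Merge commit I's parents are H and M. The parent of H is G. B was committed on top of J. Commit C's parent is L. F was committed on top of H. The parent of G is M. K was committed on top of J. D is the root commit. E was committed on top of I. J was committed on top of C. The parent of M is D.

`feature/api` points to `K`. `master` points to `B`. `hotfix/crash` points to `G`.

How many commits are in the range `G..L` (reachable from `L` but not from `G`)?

6

Reachable from L: {A, D, E, F, G, H, I, L, M}.
Reachable from G: {D, G, M}.
In L's history but not G's: {A, E, F, H, I, L} — 6 commits.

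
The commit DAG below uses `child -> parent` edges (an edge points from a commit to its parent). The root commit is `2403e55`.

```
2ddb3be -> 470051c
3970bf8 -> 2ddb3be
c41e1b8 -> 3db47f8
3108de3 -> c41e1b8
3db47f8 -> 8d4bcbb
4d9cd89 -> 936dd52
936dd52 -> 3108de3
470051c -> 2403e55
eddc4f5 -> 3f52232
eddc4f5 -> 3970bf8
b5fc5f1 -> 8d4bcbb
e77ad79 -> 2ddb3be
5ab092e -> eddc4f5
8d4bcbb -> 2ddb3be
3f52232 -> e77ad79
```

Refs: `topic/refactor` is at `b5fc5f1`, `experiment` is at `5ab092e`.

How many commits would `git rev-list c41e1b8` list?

Walking parent pointers from c41e1b8: reachable set = {2403e55, 2ddb3be, 3db47f8, 470051c, 8d4bcbb, c41e1b8}.
That is 6 commits.

6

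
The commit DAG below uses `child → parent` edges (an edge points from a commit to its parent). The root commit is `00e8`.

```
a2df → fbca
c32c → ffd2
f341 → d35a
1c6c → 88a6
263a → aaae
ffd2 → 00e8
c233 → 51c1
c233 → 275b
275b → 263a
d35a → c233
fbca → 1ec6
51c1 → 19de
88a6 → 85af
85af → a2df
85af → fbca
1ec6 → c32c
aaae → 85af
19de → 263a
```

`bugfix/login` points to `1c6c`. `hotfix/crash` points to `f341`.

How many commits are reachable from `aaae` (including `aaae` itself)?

Walking parent pointers from aaae: reachable set = {00e8, 1ec6, 85af, a2df, aaae, c32c, fbca, ffd2}.
That is 8 commits.

8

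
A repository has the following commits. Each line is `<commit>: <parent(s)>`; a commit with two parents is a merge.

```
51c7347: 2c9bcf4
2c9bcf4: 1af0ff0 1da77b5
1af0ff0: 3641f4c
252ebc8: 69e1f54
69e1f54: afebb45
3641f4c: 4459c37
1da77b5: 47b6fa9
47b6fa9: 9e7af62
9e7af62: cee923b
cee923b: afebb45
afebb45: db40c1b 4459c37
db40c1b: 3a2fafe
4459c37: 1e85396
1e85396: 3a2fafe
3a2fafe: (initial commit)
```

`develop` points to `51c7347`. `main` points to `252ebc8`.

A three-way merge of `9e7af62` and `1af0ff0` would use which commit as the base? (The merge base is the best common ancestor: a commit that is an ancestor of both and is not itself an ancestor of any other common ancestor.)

Ancestors of 9e7af62: {1e85396, 3a2fafe, 4459c37, 9e7af62, afebb45, cee923b, db40c1b}.
Ancestors of 1af0ff0: {1af0ff0, 1e85396, 3641f4c, 3a2fafe, 4459c37}.
Common ancestors: {1e85396, 3a2fafe, 4459c37}.
Among these, 4459c37 is not an ancestor of any other common ancestor — it is the merge base.

4459c37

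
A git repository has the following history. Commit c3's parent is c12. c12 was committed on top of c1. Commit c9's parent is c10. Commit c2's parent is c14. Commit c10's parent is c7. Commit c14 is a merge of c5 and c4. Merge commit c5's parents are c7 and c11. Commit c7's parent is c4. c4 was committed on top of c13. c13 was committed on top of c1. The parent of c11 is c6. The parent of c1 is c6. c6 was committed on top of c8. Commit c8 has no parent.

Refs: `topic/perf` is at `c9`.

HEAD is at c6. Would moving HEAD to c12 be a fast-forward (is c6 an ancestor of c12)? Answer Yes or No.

A fast-forward from c6 to c12 is possible iff c6 is an ancestor of c12.
Ancestors of c12: {c1, c12, c6, c8}.
c6 is among them, so fast-forward is possible.

Yes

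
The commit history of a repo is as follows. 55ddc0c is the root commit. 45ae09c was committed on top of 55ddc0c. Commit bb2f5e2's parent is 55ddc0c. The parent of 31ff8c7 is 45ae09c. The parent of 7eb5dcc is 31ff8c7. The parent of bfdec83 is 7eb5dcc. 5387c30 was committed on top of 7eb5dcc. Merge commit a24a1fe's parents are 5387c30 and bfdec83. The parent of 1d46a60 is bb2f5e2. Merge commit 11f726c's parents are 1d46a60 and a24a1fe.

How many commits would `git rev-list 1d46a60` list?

3

Walking parent pointers from 1d46a60: reachable set = {1d46a60, 55ddc0c, bb2f5e2}.
That is 3 commits.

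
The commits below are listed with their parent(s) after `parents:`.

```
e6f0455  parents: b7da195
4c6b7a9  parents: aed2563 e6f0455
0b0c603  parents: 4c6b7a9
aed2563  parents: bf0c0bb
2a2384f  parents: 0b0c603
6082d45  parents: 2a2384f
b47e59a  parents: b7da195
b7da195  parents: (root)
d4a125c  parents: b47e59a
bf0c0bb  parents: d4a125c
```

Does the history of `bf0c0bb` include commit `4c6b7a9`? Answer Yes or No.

Ancestors of bf0c0bb: {b47e59a, b7da195, bf0c0bb, d4a125c}.
4c6b7a9 is not in that set, so it is not an ancestor of bf0c0bb.

No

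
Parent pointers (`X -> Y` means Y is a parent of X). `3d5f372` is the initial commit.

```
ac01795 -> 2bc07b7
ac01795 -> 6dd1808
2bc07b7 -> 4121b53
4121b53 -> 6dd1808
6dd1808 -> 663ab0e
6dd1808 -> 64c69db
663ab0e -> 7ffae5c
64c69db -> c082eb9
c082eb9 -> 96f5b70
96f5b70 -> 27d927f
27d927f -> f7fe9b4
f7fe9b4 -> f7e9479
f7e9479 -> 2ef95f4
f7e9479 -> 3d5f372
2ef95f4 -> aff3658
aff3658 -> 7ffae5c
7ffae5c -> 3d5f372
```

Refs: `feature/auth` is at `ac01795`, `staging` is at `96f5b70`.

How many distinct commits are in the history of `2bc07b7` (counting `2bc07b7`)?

Walking parent pointers from 2bc07b7: reachable set = {27d927f, 2bc07b7, 2ef95f4, 3d5f372, 4121b53, 64c69db, 663ab0e, 6dd1808, 7ffae5c, 96f5b70, aff3658, c082eb9, f7e9479, f7fe9b4}.
That is 14 commits.

14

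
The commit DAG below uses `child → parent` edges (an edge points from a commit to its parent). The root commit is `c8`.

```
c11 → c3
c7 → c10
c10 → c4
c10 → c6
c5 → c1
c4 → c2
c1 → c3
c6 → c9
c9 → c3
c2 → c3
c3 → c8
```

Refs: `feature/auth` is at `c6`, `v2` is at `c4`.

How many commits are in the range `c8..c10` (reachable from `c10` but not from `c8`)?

Reachable from c10: {c10, c2, c3, c4, c6, c8, c9}.
Reachable from c8: {c8}.
In c10's history but not c8's: {c10, c2, c3, c4, c6, c9} — 6 commits.

6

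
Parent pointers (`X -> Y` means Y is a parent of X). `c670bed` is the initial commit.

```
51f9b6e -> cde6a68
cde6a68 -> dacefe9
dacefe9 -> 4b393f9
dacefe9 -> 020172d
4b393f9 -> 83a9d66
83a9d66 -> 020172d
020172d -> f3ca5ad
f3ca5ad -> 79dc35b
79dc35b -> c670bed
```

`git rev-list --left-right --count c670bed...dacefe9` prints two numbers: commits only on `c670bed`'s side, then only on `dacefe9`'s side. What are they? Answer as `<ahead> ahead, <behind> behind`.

0 ahead, 6 behind

Reachable from c670bed: {c670bed}.
Reachable from dacefe9: {020172d, 4b393f9, 79dc35b, 83a9d66, c670bed, dacefe9, f3ca5ad}.
Only in c670bed's history (ahead): {} — 0.
Only in dacefe9's history (behind): {020172d, 4b393f9, 79dc35b, 83a9d66, dacefe9, f3ca5ad} — 6.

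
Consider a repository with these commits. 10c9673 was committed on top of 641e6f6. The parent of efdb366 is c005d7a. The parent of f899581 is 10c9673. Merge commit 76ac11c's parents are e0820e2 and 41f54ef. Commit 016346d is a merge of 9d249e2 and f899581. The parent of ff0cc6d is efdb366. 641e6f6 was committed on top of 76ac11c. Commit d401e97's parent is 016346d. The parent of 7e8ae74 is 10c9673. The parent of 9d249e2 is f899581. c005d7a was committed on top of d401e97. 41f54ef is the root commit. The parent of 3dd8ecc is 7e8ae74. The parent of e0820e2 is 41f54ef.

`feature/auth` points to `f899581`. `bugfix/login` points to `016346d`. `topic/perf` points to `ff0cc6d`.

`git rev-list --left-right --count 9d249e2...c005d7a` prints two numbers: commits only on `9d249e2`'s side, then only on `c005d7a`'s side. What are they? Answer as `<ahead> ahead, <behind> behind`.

0 ahead, 3 behind

Reachable from 9d249e2: {10c9673, 41f54ef, 641e6f6, 76ac11c, 9d249e2, e0820e2, f899581}.
Reachable from c005d7a: {016346d, 10c9673, 41f54ef, 641e6f6, 76ac11c, 9d249e2, c005d7a, d401e97, e0820e2, f899581}.
Only in 9d249e2's history (ahead): {} — 0.
Only in c005d7a's history (behind): {016346d, c005d7a, d401e97} — 3.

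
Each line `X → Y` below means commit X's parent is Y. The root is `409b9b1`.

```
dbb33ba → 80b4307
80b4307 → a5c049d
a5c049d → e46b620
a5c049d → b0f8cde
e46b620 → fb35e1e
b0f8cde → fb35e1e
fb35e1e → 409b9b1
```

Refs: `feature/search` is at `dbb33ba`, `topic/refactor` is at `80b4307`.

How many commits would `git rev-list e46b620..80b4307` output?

Reachable from 80b4307: {409b9b1, 80b4307, a5c049d, b0f8cde, e46b620, fb35e1e}.
Reachable from e46b620: {409b9b1, e46b620, fb35e1e}.
In 80b4307's history but not e46b620's: {80b4307, a5c049d, b0f8cde} — 3 commits.

3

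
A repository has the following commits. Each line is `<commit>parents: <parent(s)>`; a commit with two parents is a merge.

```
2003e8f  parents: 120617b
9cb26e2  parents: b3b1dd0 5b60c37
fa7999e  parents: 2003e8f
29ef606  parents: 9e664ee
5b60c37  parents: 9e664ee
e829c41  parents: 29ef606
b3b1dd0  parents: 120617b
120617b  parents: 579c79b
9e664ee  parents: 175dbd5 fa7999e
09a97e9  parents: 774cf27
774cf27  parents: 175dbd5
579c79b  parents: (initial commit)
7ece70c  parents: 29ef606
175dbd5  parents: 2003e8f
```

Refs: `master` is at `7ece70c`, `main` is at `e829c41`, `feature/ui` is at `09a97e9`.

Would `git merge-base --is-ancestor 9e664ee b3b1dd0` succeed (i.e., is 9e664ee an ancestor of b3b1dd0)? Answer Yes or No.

Ancestors of b3b1dd0: {120617b, 579c79b, b3b1dd0}.
9e664ee is not in that set, so it is not an ancestor of b3b1dd0.

No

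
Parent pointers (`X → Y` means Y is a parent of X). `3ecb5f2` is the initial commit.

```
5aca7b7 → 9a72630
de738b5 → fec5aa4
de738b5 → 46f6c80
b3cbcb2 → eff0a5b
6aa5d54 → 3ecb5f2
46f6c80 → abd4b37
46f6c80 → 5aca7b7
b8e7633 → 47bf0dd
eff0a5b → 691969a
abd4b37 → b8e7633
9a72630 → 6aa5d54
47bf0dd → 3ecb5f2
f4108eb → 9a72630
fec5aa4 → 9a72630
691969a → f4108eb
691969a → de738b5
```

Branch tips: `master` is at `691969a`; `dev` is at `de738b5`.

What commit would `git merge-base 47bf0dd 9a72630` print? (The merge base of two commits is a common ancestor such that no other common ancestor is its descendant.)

Ancestors of 47bf0dd: {3ecb5f2, 47bf0dd}.
Ancestors of 9a72630: {3ecb5f2, 6aa5d54, 9a72630}.
Common ancestors: {3ecb5f2}.
The only common ancestor is 3ecb5f2, so it is the merge base.

3ecb5f2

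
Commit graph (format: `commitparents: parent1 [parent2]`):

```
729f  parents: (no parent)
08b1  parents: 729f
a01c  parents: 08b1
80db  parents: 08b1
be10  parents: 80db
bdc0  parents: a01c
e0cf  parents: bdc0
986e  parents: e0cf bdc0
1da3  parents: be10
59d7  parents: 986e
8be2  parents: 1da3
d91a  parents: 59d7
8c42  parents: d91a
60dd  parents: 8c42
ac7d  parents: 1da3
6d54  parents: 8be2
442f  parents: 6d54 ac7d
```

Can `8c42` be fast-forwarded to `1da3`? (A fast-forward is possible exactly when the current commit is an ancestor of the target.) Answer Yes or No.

A fast-forward from 8c42 to 1da3 is possible iff 8c42 is an ancestor of 1da3.
Ancestors of 1da3: {08b1, 1da3, 729f, 80db, be10}.
8c42 is not among them, so fast-forward is not possible.

No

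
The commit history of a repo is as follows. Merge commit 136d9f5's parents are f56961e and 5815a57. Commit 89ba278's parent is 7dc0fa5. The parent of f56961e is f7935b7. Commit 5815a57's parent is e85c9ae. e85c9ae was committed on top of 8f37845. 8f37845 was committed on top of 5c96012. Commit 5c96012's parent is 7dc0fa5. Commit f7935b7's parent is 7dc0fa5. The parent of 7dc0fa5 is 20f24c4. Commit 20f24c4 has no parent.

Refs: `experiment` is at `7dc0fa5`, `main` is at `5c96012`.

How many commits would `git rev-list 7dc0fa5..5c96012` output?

Reachable from 5c96012: {20f24c4, 5c96012, 7dc0fa5}.
Reachable from 7dc0fa5: {20f24c4, 7dc0fa5}.
In 5c96012's history but not 7dc0fa5's: {5c96012} — 1 commit.

1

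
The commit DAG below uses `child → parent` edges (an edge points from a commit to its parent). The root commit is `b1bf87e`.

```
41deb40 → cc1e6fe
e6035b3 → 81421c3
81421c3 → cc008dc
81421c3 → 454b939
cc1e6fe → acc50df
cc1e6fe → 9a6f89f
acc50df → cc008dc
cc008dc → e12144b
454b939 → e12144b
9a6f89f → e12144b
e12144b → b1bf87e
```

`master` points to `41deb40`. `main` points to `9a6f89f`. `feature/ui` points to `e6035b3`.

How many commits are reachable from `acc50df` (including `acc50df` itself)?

4

Walking parent pointers from acc50df: reachable set = {acc50df, b1bf87e, cc008dc, e12144b}.
That is 4 commits.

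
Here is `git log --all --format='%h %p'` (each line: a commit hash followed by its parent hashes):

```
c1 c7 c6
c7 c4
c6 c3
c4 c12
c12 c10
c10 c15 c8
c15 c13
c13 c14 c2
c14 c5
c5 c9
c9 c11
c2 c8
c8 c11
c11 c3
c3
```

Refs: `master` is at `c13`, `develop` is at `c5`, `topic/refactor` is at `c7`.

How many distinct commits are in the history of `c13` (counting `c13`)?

Walking parent pointers from c13: reachable set = {c11, c13, c14, c2, c3, c5, c8, c9}.
That is 8 commits.

8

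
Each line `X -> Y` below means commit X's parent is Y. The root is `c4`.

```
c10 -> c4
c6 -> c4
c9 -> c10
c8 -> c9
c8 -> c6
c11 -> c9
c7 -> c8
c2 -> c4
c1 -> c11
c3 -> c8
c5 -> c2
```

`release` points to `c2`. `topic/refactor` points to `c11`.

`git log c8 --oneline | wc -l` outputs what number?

5

Walking parent pointers from c8: reachable set = {c10, c4, c6, c8, c9}.
That is 5 commits.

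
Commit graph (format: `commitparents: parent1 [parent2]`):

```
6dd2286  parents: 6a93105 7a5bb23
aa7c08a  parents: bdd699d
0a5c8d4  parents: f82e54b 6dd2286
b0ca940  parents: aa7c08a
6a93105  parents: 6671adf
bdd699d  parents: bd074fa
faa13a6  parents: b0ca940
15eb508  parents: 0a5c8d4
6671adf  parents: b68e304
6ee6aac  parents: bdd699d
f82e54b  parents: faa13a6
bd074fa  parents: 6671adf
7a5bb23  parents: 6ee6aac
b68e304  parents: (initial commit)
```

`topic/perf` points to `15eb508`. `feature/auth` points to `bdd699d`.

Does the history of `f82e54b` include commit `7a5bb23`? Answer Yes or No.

Ancestors of f82e54b: {6671adf, aa7c08a, b0ca940, b68e304, bd074fa, bdd699d, f82e54b, faa13a6}.
7a5bb23 is not in that set, so it is not an ancestor of f82e54b.

No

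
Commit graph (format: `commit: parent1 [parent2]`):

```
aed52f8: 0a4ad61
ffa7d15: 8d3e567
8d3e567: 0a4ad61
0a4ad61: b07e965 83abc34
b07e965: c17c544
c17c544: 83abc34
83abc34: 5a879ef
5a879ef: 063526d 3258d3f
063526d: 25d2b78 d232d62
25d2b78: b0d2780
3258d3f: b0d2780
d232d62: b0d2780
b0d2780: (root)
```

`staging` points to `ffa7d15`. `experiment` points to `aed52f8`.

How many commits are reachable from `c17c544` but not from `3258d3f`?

6

Reachable from c17c544: {063526d, 25d2b78, 3258d3f, 5a879ef, 83abc34, b0d2780, c17c544, d232d62}.
Reachable from 3258d3f: {3258d3f, b0d2780}.
In c17c544's history but not 3258d3f's: {063526d, 25d2b78, 5a879ef, 83abc34, c17c544, d232d62} — 6 commits.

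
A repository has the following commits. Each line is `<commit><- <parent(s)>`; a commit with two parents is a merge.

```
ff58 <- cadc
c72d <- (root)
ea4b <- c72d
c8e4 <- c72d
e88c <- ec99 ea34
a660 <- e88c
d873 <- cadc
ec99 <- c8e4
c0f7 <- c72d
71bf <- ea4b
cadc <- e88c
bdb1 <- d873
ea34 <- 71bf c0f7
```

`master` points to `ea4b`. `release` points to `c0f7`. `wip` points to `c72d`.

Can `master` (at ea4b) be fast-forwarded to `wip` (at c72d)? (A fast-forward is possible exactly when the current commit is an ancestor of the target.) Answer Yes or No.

A fast-forward from ea4b to c72d is possible iff ea4b is an ancestor of c72d.
Ancestors of c72d: {c72d}.
ea4b is not among them, so fast-forward is not possible.

No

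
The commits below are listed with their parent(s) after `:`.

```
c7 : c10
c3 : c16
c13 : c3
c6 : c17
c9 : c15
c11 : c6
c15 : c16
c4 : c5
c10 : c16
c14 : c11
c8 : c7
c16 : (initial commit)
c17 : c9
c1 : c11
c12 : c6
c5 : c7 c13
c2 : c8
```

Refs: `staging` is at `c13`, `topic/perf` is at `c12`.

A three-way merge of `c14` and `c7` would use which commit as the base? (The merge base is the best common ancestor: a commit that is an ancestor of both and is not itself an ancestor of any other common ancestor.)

Ancestors of c14: {c11, c14, c15, c16, c17, c6, c9}.
Ancestors of c7: {c10, c16, c7}.
Common ancestors: {c16}.
The only common ancestor is c16, so it is the merge base.

c16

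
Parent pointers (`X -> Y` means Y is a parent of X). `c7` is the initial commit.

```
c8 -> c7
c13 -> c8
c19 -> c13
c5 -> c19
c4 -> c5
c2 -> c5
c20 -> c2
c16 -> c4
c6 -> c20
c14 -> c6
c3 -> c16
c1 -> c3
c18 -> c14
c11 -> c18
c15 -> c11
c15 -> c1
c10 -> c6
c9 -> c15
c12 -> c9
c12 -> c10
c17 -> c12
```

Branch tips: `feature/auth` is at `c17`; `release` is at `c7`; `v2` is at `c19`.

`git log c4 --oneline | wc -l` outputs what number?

Walking parent pointers from c4: reachable set = {c13, c19, c4, c5, c7, c8}.
That is 6 commits.

6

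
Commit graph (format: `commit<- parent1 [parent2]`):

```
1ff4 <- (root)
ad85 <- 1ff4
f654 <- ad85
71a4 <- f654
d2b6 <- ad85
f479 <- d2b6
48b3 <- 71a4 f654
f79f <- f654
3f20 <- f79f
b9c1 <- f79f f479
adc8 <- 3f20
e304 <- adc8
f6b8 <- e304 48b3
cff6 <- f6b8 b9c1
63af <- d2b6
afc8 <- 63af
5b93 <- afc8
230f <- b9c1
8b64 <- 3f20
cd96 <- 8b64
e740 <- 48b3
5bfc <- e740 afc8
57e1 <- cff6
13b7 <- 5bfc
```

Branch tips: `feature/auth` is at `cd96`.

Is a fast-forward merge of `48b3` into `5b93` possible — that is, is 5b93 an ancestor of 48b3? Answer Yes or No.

A fast-forward from 5b93 to 48b3 is possible iff 5b93 is an ancestor of 48b3.
Ancestors of 48b3: {1ff4, 48b3, 71a4, ad85, f654}.
5b93 is not among them, so fast-forward is not possible.

No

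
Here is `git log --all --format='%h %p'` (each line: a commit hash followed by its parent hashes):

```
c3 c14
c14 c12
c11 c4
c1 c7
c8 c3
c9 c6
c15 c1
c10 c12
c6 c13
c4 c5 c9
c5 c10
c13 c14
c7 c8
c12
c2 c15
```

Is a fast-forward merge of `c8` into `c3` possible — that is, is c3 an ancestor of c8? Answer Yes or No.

Yes

A fast-forward from c3 to c8 is possible iff c3 is an ancestor of c8.
Ancestors of c8: {c12, c14, c3, c8}.
c3 is among them, so fast-forward is possible.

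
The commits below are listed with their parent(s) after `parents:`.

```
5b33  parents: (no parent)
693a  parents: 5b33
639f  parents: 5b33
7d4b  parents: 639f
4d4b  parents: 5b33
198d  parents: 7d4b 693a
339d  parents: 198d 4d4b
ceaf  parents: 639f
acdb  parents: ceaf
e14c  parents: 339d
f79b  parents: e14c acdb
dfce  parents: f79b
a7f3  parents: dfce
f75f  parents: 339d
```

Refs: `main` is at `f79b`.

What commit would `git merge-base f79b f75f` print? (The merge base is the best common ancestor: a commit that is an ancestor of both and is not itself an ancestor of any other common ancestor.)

339d

Ancestors of f79b: {198d, 339d, 4d4b, 5b33, 639f, 693a, 7d4b, acdb, ceaf, e14c, f79b}.
Ancestors of f75f: {198d, 339d, 4d4b, 5b33, 639f, 693a, 7d4b, f75f}.
Common ancestors: {198d, 339d, 4d4b, 5b33, 639f, 693a, 7d4b}.
Among these, 339d is not an ancestor of any other common ancestor — it is the merge base.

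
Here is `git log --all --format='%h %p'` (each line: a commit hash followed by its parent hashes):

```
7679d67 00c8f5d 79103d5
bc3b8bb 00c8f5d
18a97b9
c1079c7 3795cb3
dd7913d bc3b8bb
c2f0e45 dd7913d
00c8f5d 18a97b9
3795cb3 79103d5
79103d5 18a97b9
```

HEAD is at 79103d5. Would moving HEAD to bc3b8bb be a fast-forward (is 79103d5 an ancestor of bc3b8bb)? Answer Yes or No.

No

A fast-forward from 79103d5 to bc3b8bb is possible iff 79103d5 is an ancestor of bc3b8bb.
Ancestors of bc3b8bb: {00c8f5d, 18a97b9, bc3b8bb}.
79103d5 is not among them, so fast-forward is not possible.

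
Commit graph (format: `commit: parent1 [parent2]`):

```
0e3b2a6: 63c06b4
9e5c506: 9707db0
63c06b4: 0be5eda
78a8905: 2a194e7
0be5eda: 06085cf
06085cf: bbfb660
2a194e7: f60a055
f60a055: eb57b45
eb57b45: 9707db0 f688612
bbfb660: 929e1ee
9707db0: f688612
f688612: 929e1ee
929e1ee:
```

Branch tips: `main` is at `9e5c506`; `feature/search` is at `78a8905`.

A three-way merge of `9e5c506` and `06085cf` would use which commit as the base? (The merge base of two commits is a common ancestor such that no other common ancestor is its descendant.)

Ancestors of 9e5c506: {929e1ee, 9707db0, 9e5c506, f688612}.
Ancestors of 06085cf: {06085cf, 929e1ee, bbfb660}.
Common ancestors: {929e1ee}.
The only common ancestor is 929e1ee, so it is the merge base.

929e1ee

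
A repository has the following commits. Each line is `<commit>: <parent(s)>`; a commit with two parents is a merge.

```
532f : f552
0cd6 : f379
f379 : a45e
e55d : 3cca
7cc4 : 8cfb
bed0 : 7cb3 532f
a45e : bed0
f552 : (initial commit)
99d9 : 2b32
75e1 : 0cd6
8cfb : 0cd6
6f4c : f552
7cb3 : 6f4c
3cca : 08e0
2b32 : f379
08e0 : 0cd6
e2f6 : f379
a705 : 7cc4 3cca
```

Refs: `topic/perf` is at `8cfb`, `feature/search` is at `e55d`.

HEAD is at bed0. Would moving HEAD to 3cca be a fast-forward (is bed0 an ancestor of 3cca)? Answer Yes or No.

Yes

A fast-forward from bed0 to 3cca is possible iff bed0 is an ancestor of 3cca.
Ancestors of 3cca: {08e0, 0cd6, 3cca, 532f, 6f4c, 7cb3, a45e, bed0, f379, f552}.
bed0 is among them, so fast-forward is possible.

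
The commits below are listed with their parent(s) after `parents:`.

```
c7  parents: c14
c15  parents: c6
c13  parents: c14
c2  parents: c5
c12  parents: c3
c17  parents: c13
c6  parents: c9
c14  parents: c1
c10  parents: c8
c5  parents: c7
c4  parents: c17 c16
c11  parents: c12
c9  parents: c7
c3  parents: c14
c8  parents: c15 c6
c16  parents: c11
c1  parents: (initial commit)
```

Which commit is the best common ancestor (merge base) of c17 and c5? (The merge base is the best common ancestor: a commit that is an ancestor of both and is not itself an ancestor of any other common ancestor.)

c14

Ancestors of c17: {c1, c13, c14, c17}.
Ancestors of c5: {c1, c14, c5, c7}.
Common ancestors: {c1, c14}.
Among these, c14 is not an ancestor of any other common ancestor — it is the merge base.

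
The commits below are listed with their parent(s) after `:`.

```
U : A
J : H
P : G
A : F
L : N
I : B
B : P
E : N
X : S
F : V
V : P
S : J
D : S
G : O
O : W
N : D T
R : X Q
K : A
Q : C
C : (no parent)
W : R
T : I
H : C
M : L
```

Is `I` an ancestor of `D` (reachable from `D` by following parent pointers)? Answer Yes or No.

No

Ancestors of D: {C, D, H, J, S}.
I is not in that set, so it is not an ancestor of D.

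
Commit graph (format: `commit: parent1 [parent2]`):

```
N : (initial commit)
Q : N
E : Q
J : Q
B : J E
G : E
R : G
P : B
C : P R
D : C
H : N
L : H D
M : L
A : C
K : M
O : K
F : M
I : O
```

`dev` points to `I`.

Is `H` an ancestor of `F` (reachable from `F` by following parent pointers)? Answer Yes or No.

Ancestors of F (commits reachable by following parents): {B, C, D, E, F, G, H, J, L, M, N, P, Q, R}.
H is in that set, so it is an ancestor of F.

Yes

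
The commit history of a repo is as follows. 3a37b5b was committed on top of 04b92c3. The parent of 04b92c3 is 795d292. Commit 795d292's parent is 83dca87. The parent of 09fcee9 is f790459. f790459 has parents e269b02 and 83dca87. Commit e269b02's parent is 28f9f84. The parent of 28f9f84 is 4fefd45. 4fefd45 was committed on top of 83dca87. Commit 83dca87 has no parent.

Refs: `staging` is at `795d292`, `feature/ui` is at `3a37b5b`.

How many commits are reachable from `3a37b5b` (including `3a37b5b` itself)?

Walking parent pointers from 3a37b5b: reachable set = {04b92c3, 3a37b5b, 795d292, 83dca87}.
That is 4 commits.

4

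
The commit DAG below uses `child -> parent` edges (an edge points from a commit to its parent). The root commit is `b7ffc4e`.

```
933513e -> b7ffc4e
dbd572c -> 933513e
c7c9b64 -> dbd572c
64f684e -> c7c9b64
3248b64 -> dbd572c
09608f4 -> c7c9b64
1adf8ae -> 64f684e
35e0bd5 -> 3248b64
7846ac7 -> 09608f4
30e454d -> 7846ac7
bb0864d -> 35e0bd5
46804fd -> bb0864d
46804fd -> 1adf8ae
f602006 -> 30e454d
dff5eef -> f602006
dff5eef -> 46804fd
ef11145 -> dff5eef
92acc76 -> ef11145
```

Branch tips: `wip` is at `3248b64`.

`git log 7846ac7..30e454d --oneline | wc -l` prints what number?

Reachable from 30e454d: {09608f4, 30e454d, 7846ac7, 933513e, b7ffc4e, c7c9b64, dbd572c}.
Reachable from 7846ac7: {09608f4, 7846ac7, 933513e, b7ffc4e, c7c9b64, dbd572c}.
In 30e454d's history but not 7846ac7's: {30e454d} — 1 commit.

1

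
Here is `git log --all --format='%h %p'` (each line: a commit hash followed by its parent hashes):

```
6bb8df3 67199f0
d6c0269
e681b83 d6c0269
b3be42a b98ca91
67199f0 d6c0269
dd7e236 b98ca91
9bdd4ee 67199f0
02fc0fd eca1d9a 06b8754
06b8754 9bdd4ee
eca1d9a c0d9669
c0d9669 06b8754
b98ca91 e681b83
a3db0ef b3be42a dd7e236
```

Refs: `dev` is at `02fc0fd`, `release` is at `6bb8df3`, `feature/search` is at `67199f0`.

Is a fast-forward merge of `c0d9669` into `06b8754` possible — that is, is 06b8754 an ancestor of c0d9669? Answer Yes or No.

Yes

A fast-forward from 06b8754 to c0d9669 is possible iff 06b8754 is an ancestor of c0d9669.
Ancestors of c0d9669: {06b8754, 67199f0, 9bdd4ee, c0d9669, d6c0269}.
06b8754 is among them, so fast-forward is possible.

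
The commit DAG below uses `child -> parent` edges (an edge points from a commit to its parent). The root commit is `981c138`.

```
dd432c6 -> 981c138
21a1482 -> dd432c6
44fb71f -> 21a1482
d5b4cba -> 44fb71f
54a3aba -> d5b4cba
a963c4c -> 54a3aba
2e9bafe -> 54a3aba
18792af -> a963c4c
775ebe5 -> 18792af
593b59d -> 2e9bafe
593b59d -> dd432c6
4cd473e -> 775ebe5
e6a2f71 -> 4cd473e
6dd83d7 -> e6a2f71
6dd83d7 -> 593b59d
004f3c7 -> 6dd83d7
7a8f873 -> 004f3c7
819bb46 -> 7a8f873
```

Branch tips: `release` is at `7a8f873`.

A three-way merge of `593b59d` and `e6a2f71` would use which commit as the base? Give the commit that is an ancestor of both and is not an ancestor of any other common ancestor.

54a3aba

Ancestors of 593b59d: {21a1482, 2e9bafe, 44fb71f, 54a3aba, 593b59d, 981c138, d5b4cba, dd432c6}.
Ancestors of e6a2f71: {18792af, 21a1482, 44fb71f, 4cd473e, 54a3aba, 775ebe5, 981c138, a963c4c, d5b4cba, dd432c6, e6a2f71}.
Common ancestors: {21a1482, 44fb71f, 54a3aba, 981c138, d5b4cba, dd432c6}.
Among these, 54a3aba is not an ancestor of any other common ancestor — it is the merge base.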